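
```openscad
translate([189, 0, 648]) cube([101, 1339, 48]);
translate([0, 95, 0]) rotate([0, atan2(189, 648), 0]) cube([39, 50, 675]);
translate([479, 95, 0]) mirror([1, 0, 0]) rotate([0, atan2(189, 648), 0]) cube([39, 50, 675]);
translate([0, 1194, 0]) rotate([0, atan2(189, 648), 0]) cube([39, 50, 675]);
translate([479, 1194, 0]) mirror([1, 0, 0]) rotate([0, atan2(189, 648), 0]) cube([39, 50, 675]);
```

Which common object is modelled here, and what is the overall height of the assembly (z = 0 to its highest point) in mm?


A sawhorse. The overall height is 696 mm.

A beam across two mirrored pairs of raked legs — a sawhorse. The beam's underside is at z = 648 (matching the legs' vertical rise in atan2(189, 648)) and the beam is 48 mm tall, so its top is at 648 + 48 = 696 mm. The raked legs top out at the beam's underside, so that is the highest point.


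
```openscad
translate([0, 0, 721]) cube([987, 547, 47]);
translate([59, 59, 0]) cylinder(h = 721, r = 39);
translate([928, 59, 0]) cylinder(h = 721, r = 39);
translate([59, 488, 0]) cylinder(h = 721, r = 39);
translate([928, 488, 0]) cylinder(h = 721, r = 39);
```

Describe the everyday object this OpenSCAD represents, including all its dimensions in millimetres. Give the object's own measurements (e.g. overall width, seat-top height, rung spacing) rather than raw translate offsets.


A table: top 987 mm (x) × 547 mm (y), 47 mm thick, upper face at z = 768 mm, on four round legs of 78 mm diameter, each leg's bounding box inset 20 mm from the nearest pair of top edges from z = 0 to the bottom of the top.


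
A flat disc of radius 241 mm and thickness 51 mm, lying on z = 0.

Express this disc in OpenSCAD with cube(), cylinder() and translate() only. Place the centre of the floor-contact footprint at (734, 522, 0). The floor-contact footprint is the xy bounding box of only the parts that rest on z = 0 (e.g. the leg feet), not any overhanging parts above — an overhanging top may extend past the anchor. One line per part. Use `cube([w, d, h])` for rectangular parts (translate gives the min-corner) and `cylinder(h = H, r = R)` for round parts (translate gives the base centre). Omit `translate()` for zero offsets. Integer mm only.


translate([734, 522, 0]) cylinder(h = 51, r = 241);


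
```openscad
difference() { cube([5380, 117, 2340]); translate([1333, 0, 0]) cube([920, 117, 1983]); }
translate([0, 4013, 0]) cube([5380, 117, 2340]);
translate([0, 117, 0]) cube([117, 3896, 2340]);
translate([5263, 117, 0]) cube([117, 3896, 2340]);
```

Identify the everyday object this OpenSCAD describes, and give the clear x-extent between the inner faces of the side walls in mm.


A single room. The interior width is 5146 mm.

Four walls enclosing a rectangle with a door in the front wall — a room. Outside width 5380 minus two 117 mm walls gives 5146 mm.


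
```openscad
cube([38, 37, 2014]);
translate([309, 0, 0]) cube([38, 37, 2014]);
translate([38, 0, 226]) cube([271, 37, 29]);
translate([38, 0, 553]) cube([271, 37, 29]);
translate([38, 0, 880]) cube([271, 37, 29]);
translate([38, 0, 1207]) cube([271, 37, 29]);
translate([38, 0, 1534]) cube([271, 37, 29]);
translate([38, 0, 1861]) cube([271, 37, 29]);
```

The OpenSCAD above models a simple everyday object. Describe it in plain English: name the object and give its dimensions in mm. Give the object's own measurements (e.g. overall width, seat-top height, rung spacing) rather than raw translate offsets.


A straight ladder. Two 38×37 mm vertical rails, 2014 mm tall, stand 347 mm apart (outside-to-outside) with their front faces coplanar on the −y side. 6 rungs, each 37 mm deep and 29 mm tall, span between the inner faces of the rails, front faces flush with the rails. The lowest rung's underside is at z = 226 mm and rungs are spaced 327 mm apart (underside to underside).


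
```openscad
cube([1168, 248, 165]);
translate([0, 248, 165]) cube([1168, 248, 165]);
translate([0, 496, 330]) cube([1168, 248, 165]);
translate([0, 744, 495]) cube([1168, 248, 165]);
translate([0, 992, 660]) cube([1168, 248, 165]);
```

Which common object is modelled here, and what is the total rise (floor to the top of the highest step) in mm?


A staircase. The total rise is 825 mm.

5 identical blocks, each offset up and back from the previous — a staircase. Each step is 165 mm tall and there are 5 of them, so the total rise is 5 × 165 = 825 mm.


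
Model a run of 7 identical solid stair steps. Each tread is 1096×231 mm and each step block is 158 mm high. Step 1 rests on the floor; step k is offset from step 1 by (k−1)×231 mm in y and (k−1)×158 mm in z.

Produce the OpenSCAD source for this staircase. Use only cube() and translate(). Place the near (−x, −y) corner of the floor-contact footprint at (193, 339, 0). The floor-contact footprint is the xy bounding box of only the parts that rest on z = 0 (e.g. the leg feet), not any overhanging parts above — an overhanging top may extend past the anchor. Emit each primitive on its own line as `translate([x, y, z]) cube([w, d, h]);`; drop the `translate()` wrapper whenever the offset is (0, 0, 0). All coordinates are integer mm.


translate([193, 339, 0]) cube([1096, 231, 158]);
translate([193, 570, 158]) cube([1096, 231, 158]);
translate([193, 801, 316]) cube([1096, 231, 158]);
translate([193, 1032, 474]) cube([1096, 231, 158]);
translate([193, 1263, 632]) cube([1096, 231, 158]);
translate([193, 1494, 790]) cube([1096, 231, 158]);
translate([193, 1725, 948]) cube([1096, 231, 158]);


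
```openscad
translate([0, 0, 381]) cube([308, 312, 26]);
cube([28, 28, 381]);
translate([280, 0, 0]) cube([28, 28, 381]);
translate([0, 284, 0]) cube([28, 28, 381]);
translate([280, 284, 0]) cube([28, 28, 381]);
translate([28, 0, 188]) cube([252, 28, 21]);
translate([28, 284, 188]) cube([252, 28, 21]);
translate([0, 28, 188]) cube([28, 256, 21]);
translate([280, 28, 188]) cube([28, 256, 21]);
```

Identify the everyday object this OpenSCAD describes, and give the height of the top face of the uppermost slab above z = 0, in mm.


A stool. The seat height is 407 mm.

A 308×312×26 slab at z = 381 on four corner posts — a stool. The seat top is 381 + 26 = 407 mm.


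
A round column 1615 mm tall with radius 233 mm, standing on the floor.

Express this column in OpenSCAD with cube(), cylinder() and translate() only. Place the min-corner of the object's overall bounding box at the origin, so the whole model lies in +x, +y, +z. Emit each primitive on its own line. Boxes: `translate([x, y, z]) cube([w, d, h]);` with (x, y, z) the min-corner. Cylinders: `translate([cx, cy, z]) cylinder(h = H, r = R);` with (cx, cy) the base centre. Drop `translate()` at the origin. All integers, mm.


translate([233, 233, 0]) cylinder(h = 1615, r = 233);


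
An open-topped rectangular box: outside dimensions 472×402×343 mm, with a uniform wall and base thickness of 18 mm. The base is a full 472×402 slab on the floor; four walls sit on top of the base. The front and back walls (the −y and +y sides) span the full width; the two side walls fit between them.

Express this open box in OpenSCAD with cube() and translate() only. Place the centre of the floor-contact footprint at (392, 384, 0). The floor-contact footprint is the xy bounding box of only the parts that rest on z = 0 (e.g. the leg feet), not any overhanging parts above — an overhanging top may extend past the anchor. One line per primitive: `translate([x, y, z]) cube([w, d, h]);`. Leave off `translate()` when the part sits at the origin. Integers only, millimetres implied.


translate([156, 183, 0]) cube([472, 402, 18]);
translate([156, 183, 18]) cube([472, 18, 325]);
translate([156, 567, 18]) cube([472, 18, 325]);
translate([156, 201, 18]) cube([18, 366, 325]);
translate([610, 201, 18]) cube([18, 366, 325]);


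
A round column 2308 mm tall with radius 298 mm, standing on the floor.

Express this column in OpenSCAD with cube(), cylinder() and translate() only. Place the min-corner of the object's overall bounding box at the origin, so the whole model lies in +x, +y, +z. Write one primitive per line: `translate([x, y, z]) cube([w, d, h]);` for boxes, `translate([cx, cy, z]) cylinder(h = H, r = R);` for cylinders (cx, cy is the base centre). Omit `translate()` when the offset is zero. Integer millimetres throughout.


translate([298, 298, 0]) cylinder(h = 2308, r = 298);


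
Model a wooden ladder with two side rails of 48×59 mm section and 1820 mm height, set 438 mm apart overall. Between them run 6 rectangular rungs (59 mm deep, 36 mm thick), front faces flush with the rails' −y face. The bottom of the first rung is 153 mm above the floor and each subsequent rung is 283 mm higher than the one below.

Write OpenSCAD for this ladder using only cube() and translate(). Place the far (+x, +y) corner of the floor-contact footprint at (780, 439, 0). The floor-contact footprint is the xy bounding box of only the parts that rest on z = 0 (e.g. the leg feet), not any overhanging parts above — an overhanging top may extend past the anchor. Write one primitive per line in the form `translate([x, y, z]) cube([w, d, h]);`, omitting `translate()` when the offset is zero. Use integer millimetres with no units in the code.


translate([342, 380, 0]) cube([48, 59, 1820]);
translate([732, 380, 0]) cube([48, 59, 1820]);
translate([390, 380, 153]) cube([342, 59, 36]);
translate([390, 380, 436]) cube([342, 59, 36]);
translate([390, 380, 719]) cube([342, 59, 36]);
translate([390, 380, 1002]) cube([342, 59, 36]);
translate([390, 380, 1285]) cube([342, 59, 36]);
translate([390, 380, 1568]) cube([342, 59, 36]);


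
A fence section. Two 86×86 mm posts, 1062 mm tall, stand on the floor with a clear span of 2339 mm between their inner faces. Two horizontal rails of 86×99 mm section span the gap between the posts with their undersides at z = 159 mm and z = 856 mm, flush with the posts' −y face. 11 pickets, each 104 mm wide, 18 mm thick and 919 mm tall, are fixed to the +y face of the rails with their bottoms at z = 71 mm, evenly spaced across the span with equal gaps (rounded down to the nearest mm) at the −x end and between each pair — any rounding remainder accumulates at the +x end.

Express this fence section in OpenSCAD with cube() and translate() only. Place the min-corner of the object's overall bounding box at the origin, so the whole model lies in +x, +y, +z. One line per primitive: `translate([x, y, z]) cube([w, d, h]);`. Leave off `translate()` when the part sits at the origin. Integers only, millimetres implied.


cube([86, 86, 1062]);
translate([2425, 0, 0]) cube([86, 86, 1062]);
translate([86, 0, 159]) cube([2339, 86, 99]);
translate([86, 0, 856]) cube([2339, 86, 99]);
translate([185, 86, 71]) cube([104, 18, 919]);
translate([388, 86, 71]) cube([104, 18, 919]);
translate([591, 86, 71]) cube([104, 18, 919]);
translate([794, 86, 71]) cube([104, 18, 919]);
translate([997, 86, 71]) cube([104, 18, 919]);
translate([1200, 86, 71]) cube([104, 18, 919]);
translate([1403, 86, 71]) cube([104, 18, 919]);
translate([1606, 86, 71]) cube([104, 18, 919]);
translate([1809, 86, 71]) cube([104, 18, 919]);
translate([2012, 86, 71]) cube([104, 18, 919]);
translate([2215, 86, 71]) cube([104, 18, 919]);


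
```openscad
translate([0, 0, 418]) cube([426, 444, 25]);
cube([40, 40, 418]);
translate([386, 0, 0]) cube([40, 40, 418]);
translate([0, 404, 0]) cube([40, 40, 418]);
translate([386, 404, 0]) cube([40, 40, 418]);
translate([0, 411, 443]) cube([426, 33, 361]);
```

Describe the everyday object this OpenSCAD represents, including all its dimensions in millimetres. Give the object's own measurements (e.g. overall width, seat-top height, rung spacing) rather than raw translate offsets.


A chair. The seat is a 426×444×25 mm slab with its top at z = 443 mm, on four 40×40 mm corner legs (flush with the seat edges, standing on z = 0). A flat backrest 33 mm thick, 361 mm tall, spans the full seat width and rises from the seat top along its +y edge, rear face flush with the rear of the seat.


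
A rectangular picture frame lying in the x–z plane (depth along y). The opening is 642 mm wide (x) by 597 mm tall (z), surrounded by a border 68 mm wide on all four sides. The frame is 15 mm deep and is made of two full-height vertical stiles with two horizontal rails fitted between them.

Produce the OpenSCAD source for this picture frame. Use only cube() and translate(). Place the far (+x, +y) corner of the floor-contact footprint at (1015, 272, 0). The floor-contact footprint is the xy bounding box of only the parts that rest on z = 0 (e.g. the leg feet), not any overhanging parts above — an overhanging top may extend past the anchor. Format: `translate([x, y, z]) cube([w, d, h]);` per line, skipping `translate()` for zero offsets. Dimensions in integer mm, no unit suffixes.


translate([237, 257, 0]) cube([68, 15, 733]);
translate([947, 257, 0]) cube([68, 15, 733]);
translate([305, 257, 0]) cube([642, 15, 68]);
translate([305, 257, 665]) cube([642, 15, 68]);


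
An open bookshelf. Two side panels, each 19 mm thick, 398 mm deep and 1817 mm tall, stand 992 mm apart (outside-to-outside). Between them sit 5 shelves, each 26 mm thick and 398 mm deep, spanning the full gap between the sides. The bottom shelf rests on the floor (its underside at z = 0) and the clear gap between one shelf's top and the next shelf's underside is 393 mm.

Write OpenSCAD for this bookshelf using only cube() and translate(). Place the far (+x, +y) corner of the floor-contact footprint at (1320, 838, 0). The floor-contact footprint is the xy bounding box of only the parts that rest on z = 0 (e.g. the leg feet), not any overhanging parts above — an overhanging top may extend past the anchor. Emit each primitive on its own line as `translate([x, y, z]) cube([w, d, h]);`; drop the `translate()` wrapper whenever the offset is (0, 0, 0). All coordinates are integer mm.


translate([328, 440, 0]) cube([19, 398, 1817]);
translate([1301, 440, 0]) cube([19, 398, 1817]);
translate([347, 440, 0]) cube([954, 398, 26]);
translate([347, 440, 419]) cube([954, 398, 26]);
translate([347, 440, 838]) cube([954, 398, 26]);
translate([347, 440, 1257]) cube([954, 398, 26]);
translate([347, 440, 1676]) cube([954, 398, 26]);


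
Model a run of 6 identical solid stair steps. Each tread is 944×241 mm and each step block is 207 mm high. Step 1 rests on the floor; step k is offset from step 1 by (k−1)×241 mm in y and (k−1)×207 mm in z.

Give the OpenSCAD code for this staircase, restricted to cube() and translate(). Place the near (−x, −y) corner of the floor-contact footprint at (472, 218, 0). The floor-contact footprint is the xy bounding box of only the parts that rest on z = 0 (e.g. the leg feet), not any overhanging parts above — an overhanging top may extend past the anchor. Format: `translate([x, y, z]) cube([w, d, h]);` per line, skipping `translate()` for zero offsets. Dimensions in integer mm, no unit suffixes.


translate([472, 218, 0]) cube([944, 241, 207]);
translate([472, 459, 207]) cube([944, 241, 207]);
translate([472, 700, 414]) cube([944, 241, 207]);
translate([472, 941, 621]) cube([944, 241, 207]);
translate([472, 1182, 828]) cube([944, 241, 207]);
translate([472, 1423, 1035]) cube([944, 241, 207]);


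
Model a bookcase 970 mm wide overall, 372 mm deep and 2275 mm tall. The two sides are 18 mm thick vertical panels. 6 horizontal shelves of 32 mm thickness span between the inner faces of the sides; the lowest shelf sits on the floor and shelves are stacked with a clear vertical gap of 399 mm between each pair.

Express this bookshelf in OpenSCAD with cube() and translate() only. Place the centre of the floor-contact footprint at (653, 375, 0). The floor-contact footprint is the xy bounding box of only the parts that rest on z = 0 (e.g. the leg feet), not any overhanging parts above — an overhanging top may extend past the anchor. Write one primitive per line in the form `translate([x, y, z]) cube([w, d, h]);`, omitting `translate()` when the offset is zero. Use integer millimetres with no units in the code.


translate([168, 189, 0]) cube([18, 372, 2275]);
translate([1120, 189, 0]) cube([18, 372, 2275]);
translate([186, 189, 0]) cube([934, 372, 32]);
translate([186, 189, 431]) cube([934, 372, 32]);
translate([186, 189, 862]) cube([934, 372, 32]);
translate([186, 189, 1293]) cube([934, 372, 32]);
translate([186, 189, 1724]) cube([934, 372, 32]);
translate([186, 189, 2155]) cube([934, 372, 32]);


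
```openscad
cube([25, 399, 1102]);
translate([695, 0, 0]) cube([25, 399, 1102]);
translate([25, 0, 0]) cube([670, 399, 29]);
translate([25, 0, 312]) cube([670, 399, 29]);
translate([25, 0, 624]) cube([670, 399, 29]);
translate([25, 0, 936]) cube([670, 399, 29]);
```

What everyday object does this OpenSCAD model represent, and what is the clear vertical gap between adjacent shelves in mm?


A bookshelf. The clear shelf gap is 283 mm.

Two tall side panels with 4 horizontal boards between them — a bookshelf. The first two shelf undersides are at z = 0 and z = 312; with shelf thickness 29, the clear gap is 312 − 0 − 29 = 283 mm.


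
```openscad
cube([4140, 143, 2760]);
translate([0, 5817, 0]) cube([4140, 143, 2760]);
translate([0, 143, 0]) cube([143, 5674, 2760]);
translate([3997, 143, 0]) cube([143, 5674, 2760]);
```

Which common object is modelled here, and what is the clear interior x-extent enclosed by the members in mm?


A house (or room) frame. The interior width is 3854 mm.

Four 2760 mm walls enclosing a rectangle with no floor or roof — a room or house frame. Outside width is 4140 mm and wall thickness is 143 mm, so the interior width is 4140 − 2 × 143 = 3854 mm.


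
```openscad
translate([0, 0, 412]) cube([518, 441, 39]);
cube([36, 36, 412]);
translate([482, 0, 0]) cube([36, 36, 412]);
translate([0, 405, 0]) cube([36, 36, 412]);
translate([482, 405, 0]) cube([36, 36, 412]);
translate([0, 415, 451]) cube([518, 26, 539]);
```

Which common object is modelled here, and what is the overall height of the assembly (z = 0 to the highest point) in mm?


A chair. The overall height is 990 mm.

A slab on four corner posts with a tall panel at the back — a chair. The seat slab sits at z = 412 with thickness 39, and the 539 mm backrest starts at the seat top, so the overall height is 412 + 39 + 539 = 990 mm.


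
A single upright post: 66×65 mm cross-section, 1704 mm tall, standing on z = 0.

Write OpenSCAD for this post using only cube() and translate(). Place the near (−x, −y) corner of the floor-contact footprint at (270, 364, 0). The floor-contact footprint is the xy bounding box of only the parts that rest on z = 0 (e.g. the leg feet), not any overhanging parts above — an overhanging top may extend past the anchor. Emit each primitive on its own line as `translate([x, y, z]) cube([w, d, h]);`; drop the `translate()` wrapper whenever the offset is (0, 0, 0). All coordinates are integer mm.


translate([270, 364, 0]) cube([66, 65, 1704]);


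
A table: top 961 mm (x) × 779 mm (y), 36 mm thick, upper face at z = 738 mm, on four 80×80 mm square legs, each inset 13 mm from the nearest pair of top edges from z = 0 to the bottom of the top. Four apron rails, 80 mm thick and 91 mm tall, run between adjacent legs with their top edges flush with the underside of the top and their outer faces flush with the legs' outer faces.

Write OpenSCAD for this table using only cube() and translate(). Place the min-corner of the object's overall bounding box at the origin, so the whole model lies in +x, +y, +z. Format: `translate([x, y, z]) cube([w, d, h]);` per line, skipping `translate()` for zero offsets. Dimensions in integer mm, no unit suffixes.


// leg_h = 738 - 36 = 702
// apron z = 702 - 91 = 611
translate([0, 0, 702]) cube([961, 779, 36]);
translate([13, 13, 0]) cube([80, 80, 702]);
translate([868, 13, 0]) cube([80, 80, 702]);
translate([13, 686, 0]) cube([80, 80, 702]);
translate([868, 686, 0]) cube([80, 80, 702]);
translate([93, 13, 611]) cube([775, 80, 91]);
translate([93, 686, 611]) cube([775, 80, 91]);
translate([13, 93, 611]) cube([80, 593, 91]);
translate([868, 93, 611]) cube([80, 593, 91]);


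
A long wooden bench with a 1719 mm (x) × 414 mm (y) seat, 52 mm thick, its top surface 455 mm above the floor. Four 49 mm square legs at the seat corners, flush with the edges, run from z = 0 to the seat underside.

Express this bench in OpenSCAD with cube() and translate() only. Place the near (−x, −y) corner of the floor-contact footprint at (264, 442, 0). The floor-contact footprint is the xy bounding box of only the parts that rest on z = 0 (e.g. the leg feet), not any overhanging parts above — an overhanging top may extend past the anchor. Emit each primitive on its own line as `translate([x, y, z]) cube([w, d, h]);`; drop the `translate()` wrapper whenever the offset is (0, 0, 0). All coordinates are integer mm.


translate([264, 442, 403]) cube([1719, 414, 52]);
translate([264, 442, 0]) cube([49, 49, 403]);
translate([264, 807, 0]) cube([49, 49, 403]);
translate([1934, 442, 0]) cube([49, 49, 403]);
translate([1934, 807, 0]) cube([49, 49, 403]);


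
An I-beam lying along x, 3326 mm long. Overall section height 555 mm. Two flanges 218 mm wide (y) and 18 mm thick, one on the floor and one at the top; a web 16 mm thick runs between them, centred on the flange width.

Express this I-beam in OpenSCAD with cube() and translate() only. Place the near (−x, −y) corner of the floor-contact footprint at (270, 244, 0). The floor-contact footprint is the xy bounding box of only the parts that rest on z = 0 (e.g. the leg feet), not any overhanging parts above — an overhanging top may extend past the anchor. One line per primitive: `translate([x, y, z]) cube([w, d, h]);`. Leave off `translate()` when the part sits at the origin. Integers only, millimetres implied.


translate([270, 244, 0]) cube([3326, 218, 18]);
translate([270, 345, 18]) cube([3326, 16, 519]);
translate([270, 244, 537]) cube([3326, 218, 18]);


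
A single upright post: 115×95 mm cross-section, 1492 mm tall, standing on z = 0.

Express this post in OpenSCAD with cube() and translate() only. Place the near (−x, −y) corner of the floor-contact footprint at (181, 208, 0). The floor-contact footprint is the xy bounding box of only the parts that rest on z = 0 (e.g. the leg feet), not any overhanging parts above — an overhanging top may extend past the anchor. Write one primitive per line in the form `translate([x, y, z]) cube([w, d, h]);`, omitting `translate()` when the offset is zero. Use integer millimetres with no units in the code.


translate([181, 208, 0]) cube([115, 95, 1492]);


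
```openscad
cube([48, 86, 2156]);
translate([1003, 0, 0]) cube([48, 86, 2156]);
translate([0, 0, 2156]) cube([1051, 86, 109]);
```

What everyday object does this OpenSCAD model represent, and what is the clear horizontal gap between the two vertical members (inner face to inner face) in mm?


A door frame. The clear opening width is 955 mm.

Two 2156 mm tall posts with a header on top — a door frame. The left jamb is 48 mm wide at x = 0; the right jamb starts at x = 1003. The clear opening is 1003 − 48 = 955 mm.


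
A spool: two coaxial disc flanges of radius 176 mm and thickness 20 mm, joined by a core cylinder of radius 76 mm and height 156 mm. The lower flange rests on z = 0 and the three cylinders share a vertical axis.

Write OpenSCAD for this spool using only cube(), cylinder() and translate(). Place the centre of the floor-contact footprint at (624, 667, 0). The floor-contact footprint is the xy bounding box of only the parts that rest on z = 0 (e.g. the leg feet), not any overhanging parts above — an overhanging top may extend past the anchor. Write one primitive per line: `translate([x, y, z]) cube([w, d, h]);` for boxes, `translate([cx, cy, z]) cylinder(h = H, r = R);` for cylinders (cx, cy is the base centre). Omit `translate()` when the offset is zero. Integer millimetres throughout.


translate([624, 667, 0]) cylinder(h = 20, r = 176);
translate([624, 667, 20]) cylinder(h = 156, r = 76);
translate([624, 667, 176]) cylinder(h = 20, r = 176);


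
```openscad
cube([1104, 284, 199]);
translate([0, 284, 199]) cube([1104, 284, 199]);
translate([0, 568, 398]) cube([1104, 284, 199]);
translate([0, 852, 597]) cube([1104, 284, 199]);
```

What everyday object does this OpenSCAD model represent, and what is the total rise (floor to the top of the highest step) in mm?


A staircase. The total rise is 796 mm.

4 identical blocks, each offset up and back from the previous — a staircase. Each step is 199 mm tall and there are 4 of them, so the total rise is 4 × 199 = 796 mm.


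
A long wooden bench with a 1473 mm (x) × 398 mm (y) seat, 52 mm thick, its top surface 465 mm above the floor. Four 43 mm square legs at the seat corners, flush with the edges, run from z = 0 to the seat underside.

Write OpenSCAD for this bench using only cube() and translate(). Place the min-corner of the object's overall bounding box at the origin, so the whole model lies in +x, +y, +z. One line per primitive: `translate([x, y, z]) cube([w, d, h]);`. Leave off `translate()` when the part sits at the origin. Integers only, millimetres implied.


// leg_h = 465 − 52 = 413
translate([0, 0, 413]) cube([1473, 398, 52]);
cube([43, 43, 413]);
translate([0, 355, 0]) cube([43, 43, 413]);
translate([1430, 0, 0]) cube([43, 43, 413]);
translate([1430, 355, 0]) cube([43, 43, 413]);


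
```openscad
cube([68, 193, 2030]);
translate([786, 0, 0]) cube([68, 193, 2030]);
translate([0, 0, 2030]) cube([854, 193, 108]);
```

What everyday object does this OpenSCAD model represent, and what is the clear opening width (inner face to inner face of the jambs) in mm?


A door frame. The clear opening width is 718 mm.

Two 2030 mm tall posts with a header on top — a door frame. The left jamb is 68 mm wide at x = 0; the right jamb starts at x = 786. The clear opening is 786 − 68 = 718 mm.


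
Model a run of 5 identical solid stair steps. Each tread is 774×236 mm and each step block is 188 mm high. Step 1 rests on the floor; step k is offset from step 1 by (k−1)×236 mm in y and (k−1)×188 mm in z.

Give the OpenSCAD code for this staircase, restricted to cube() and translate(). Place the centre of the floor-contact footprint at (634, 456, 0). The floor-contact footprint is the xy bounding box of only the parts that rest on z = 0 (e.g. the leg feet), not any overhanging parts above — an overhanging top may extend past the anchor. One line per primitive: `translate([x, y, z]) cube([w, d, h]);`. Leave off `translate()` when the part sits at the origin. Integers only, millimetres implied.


translate([247, 338, 0]) cube([774, 236, 188]);
translate([247, 574, 188]) cube([774, 236, 188]);
translate([247, 810, 376]) cube([774, 236, 188]);
translate([247, 1046, 564]) cube([774, 236, 188]);
translate([247, 1282, 752]) cube([774, 236, 188]);


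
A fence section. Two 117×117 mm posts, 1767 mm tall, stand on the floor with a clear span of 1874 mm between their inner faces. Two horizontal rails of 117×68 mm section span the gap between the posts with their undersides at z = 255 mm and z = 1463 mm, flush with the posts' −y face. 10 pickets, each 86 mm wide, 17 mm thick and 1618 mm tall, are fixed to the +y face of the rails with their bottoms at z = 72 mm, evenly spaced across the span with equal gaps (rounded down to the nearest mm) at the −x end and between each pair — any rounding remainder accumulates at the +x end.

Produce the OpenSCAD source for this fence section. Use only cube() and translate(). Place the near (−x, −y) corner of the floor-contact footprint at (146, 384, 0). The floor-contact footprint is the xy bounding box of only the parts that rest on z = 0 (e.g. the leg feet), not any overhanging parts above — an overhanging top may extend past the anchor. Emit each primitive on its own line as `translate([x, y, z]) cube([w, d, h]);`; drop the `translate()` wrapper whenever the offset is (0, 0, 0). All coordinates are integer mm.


translate([146, 384, 0]) cube([117, 117, 1767]);
translate([2137, 384, 0]) cube([117, 117, 1767]);
translate([263, 384, 255]) cube([1874, 117, 68]);
translate([263, 384, 1463]) cube([1874, 117, 68]);
translate([355, 501, 72]) cube([86, 17, 1618]);
translate([533, 501, 72]) cube([86, 17, 1618]);
translate([711, 501, 72]) cube([86, 17, 1618]);
translate([889, 501, 72]) cube([86, 17, 1618]);
translate([1067, 501, 72]) cube([86, 17, 1618]);
translate([1245, 501, 72]) cube([86, 17, 1618]);
translate([1423, 501, 72]) cube([86, 17, 1618]);
translate([1601, 501, 72]) cube([86, 17, 1618]);
translate([1779, 501, 72]) cube([86, 17, 1618]);
translate([1957, 501, 72]) cube([86, 17, 1618]);


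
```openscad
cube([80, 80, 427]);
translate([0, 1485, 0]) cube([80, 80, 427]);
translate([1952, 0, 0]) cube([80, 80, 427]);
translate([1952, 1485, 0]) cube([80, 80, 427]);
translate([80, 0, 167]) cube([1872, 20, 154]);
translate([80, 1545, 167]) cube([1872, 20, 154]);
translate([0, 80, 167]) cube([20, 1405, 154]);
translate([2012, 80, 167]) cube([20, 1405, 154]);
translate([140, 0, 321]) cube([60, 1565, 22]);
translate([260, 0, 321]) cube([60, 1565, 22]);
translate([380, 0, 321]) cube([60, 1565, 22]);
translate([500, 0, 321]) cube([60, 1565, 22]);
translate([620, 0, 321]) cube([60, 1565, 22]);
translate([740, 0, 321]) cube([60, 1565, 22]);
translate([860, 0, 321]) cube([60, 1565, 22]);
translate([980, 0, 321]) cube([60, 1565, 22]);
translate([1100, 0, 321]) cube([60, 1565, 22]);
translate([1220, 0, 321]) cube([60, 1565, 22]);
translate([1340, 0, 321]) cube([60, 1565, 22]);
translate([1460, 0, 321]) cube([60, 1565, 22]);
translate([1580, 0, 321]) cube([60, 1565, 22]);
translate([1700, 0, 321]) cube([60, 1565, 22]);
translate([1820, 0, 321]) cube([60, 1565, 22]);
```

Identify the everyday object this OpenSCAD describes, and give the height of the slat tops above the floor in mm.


A bed frame. The slat-top height is 343 mm.

Four posts, four rails, and a row of slats — a bed frame. Slats sit on the rails at z = 167 + 154 = 321; with slat thickness 22, the top is 343 mm.


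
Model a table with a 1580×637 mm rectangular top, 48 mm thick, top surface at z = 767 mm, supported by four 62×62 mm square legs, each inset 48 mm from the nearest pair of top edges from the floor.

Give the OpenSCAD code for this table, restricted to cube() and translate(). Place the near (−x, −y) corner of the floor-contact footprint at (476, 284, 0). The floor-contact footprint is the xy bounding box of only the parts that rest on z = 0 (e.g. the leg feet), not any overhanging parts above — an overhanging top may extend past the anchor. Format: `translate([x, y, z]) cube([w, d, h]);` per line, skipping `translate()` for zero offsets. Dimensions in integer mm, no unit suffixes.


// leg_h = 767 - 48 = 719
translate([428, 236, 719]) cube([1580, 637, 48]);
translate([476, 284, 0]) cube([62, 62, 719]);
translate([1898, 284, 0]) cube([62, 62, 719]);
translate([476, 763, 0]) cube([62, 62, 719]);
translate([1898, 763, 0]) cube([62, 62, 719]);


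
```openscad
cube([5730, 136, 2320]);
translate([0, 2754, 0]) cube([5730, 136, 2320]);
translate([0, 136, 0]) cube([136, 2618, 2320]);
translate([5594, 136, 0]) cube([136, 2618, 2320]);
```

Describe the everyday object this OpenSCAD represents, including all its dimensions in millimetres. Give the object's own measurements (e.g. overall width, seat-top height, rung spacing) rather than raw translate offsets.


The wall frame of a small rectangular building: four walls, each 2320 mm tall and 136 mm thick, enclosing a footprint 5730 mm (x) by 2890 mm (y) outside-to-outside, with no floor or roof. The front and back walls (the −y and +y sides) span the full width; the two side walls fit between them.


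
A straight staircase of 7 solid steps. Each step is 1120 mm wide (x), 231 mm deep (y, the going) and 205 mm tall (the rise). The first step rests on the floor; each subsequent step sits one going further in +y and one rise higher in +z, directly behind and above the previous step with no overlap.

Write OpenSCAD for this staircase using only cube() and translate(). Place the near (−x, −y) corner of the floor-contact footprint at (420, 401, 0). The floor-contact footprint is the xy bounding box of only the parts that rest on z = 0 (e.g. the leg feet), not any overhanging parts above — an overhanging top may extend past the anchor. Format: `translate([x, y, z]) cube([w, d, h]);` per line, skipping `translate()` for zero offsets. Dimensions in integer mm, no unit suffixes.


translate([420, 401, 0]) cube([1120, 231, 205]);
translate([420, 632, 205]) cube([1120, 231, 205]);
translate([420, 863, 410]) cube([1120, 231, 205]);
translate([420, 1094, 615]) cube([1120, 231, 205]);
translate([420, 1325, 820]) cube([1120, 231, 205]);
translate([420, 1556, 1025]) cube([1120, 231, 205]);
translate([420, 1787, 1230]) cube([1120, 231, 205]);


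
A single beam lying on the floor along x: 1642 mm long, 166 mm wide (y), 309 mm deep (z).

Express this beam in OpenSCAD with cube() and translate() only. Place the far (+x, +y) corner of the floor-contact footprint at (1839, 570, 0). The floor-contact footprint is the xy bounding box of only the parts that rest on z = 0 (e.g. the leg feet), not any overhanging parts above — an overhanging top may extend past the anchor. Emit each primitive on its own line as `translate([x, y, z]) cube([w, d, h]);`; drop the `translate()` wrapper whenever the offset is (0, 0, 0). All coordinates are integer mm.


translate([197, 404, 0]) cube([1642, 166, 309]);


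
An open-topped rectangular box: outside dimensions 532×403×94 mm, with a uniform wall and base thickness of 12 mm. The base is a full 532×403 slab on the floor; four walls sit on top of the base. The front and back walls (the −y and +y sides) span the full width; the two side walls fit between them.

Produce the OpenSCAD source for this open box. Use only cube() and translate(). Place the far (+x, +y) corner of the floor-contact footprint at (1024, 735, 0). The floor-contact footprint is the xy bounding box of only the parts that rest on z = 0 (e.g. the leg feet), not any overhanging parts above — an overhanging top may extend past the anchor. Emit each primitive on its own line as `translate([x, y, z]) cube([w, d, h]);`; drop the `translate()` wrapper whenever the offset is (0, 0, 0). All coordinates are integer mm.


translate([492, 332, 0]) cube([532, 403, 12]);
translate([492, 332, 12]) cube([532, 12, 82]);
translate([492, 723, 12]) cube([532, 12, 82]);
translate([492, 344, 12]) cube([12, 379, 82]);
translate([1012, 344, 12]) cube([12, 379, 82]);


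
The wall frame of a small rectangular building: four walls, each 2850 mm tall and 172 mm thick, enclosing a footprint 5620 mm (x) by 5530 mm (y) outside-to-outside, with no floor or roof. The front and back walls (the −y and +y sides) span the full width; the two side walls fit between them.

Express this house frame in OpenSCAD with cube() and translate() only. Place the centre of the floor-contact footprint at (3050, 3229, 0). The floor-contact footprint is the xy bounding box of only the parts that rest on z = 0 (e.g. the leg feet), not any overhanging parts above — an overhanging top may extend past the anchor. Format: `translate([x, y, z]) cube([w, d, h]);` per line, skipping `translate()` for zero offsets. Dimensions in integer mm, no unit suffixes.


translate([240, 464, 0]) cube([5620, 172, 2850]);
translate([240, 5822, 0]) cube([5620, 172, 2850]);
translate([240, 636, 0]) cube([172, 5186, 2850]);
translate([5688, 636, 0]) cube([172, 5186, 2850]);


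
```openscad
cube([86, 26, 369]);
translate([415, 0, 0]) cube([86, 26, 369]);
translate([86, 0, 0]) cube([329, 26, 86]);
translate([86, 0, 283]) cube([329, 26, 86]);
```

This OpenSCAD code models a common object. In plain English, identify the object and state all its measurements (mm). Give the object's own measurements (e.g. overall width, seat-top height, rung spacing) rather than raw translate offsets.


A rectangular picture frame lying in the x–z plane (depth along y). The opening is 329 mm wide (x) by 197 mm tall (z), surrounded by a border 86 mm wide on all four sides. The frame is 26 mm deep and is made of two full-height vertical stiles with two horizontal rails fitted between them.


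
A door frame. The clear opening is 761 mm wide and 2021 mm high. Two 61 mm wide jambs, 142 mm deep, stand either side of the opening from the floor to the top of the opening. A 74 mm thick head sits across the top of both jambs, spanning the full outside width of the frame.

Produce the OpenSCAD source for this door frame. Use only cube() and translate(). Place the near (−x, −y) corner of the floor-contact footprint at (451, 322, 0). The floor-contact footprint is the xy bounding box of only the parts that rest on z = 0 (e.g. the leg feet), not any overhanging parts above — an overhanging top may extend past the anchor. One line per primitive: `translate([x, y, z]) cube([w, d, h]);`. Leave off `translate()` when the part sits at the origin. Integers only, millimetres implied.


translate([451, 322, 0]) cube([61, 142, 2021]);
translate([1273, 322, 0]) cube([61, 142, 2021]);
translate([451, 322, 2021]) cube([883, 142, 74]);


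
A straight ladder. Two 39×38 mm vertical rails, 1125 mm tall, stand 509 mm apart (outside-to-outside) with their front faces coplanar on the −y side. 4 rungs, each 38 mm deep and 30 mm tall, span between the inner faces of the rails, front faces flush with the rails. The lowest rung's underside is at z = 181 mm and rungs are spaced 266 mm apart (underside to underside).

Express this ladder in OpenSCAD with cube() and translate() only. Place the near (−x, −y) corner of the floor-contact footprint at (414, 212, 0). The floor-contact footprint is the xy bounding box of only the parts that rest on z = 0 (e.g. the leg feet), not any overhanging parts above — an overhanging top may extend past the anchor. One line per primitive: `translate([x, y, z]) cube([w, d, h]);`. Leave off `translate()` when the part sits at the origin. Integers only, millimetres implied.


// rung span = 509 - 2*39 = 431
// rung[k] z = 181 + k*266
translate([414, 212, 0]) cube([39, 38, 1125]);
translate([884, 212, 0]) cube([39, 38, 1125]);
translate([453, 212, 181]) cube([431, 38, 30]);
translate([453, 212, 447]) cube([431, 38, 30]);
translate([453, 212, 713]) cube([431, 38, 30]);
translate([453, 212, 979]) cube([431, 38, 30]);


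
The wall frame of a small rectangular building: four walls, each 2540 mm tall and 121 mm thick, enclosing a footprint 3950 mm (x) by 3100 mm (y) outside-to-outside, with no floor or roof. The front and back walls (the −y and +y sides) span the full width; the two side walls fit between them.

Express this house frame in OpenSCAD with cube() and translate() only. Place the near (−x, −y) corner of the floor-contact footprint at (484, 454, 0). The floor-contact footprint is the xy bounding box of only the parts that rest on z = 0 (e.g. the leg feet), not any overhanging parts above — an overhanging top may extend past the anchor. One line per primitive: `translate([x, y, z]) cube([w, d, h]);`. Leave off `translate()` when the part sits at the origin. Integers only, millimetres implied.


translate([484, 454, 0]) cube([3950, 121, 2540]);
translate([484, 3433, 0]) cube([3950, 121, 2540]);
translate([484, 575, 0]) cube([121, 2858, 2540]);
translate([4313, 575, 0]) cube([121, 2858, 2540]);


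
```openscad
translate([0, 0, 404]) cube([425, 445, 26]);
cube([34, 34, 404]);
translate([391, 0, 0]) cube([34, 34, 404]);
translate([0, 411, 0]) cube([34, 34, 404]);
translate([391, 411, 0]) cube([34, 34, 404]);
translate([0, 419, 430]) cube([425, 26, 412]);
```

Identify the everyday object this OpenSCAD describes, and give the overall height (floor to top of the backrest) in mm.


A chair. The overall height is 842 mm.

A slab on four corner posts with a tall panel at the back — a chair. The seat slab sits at z = 404 with thickness 26, and the 412 mm backrest starts at the seat top, so the overall height is 404 + 26 + 412 = 842 mm.


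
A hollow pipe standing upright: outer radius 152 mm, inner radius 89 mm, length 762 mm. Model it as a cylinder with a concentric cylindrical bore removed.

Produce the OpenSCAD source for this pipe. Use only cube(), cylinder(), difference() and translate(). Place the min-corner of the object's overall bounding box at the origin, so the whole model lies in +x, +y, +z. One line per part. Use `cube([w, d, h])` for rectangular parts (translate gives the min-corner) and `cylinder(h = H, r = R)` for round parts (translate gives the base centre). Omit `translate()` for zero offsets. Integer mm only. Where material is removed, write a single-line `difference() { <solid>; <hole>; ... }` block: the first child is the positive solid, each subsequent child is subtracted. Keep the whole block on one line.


difference() { translate([152, 152, 0]) cylinder(h = 762, r = 152); translate([152, 152, 0]) cylinder(h = 762, r = 89); }
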